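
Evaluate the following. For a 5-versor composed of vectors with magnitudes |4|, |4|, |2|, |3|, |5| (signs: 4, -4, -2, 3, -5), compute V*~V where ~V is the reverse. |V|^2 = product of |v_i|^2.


Each vector v_i has |v_i|^2 = s_i^2
Squared scales: 4^2 = 16, (-4)^2 = 16, (-2)^2 = 4, 3^2 = 9, (-5)^2 = 25
|V|^2 = 16 * 16 * 4 * 9 * 25
= 230400


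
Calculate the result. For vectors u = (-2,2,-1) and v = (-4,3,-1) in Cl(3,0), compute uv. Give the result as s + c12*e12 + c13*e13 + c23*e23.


In Cl(3,0): e_i^2 = 1, e_ie_j = -e_je_i for i != j.
Scalar part = u . v = (-2)*(-4) + 2*3 + (-1)*(-1)
= 8 + 6 + 1 = 15
e12 coeff = (-2)*3 - 2*(-4) = -6 - (-8) = 2
e13 coeff = (-2)*(-1) - (-1)*(-4) = 2 - 4 = -2
e23 coeff = 2*(-1) - (-1)*3 = -2 - (-3) = 1
uv = 15 + 2*e12 - 2*e13 + 1*e23


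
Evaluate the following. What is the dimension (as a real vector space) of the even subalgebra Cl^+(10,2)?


Even subalgebra dimension = 2^(n-1)
n = 10 + 2 = 12
2^(12 - 1) = 2^11 = 2048
Verification: sum of C(12,k) for even k = 1 + 66 + 495 + 924 + 495 + 66 + 1 = 2048
Result = 2048


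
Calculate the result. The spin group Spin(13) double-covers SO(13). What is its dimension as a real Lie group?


Spin(n) double-covers SO(n); both have Lie algebra so(n) of dimension n(n-1)/2.
n = 13
n(n-1) = 13 * 12 = 156
dim Spin(13) = 156/2 = 78


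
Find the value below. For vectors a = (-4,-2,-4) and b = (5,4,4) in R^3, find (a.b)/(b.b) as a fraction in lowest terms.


Projection coefficient = (a . b) / (b . b)
a . b = (-4)*5 + (-2)*4 + (-4)*4
= -20 + (-8) + (-16) = -44
b . b = 5^2 + 4^2 + 4^2
= 25 + 16 + 16 = 57
Coefficient = -44/57
In lowest terms: -44/57


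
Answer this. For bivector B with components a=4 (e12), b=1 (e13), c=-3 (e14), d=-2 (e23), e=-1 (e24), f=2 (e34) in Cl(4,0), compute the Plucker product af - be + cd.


Plucker relation: af - be + cd
a*f = 4*2 = 8
b*e = 1*(-1) = -1
c*d = (-3)*(-2) = 6
af - be + cd = 8 - (-1) + 6
= 15


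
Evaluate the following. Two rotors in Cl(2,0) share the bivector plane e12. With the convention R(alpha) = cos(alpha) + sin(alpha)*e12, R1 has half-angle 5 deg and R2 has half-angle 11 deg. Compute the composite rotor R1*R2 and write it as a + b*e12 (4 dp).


Same-plane rotors commute and their half-angles add:
R1*R2 = cos(a1 + a2) + sin(a1 + a2)*e12.
a1 + a2 = 5 + 11 = 16 deg
cos(16 deg) = 0.9613
sin(16 deg) = 0.2756
R1*R2 = 0.9613 + 0.2756*e12


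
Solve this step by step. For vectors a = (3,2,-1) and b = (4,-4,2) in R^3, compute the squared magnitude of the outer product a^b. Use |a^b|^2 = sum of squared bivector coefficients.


a wedge b = (a1*b2 - a2*b1)*e12 + (a1*b3 - a3*b1)*e13 + (a2*b3 - a3*b2)*e23
e12 coeff: 3*(-4) - 2*4 = -12 - 8 = -20
e13 coeff: 3*2 - (-1)*4 = 6 - (-4) = 10
e23 coeff: 2*2 - (-1)*(-4) = 4 - 4 = 0
|a wedge b|^2 = (-20)^2 + 10^2 + 0^2
= 400 + 100 + 0
= 500


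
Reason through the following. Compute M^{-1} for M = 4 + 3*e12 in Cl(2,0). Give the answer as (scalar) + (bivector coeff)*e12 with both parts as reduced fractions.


M = 4 + 3*e12, where e12^2 = -1.
Since M commutes with its reverse ~M = a - b*e12, M * ~M = a^2 - b^2*e12^2 = a^2 + b^2.
So M^{-1} = ~M / (a^2 + b^2) = (a - b*e12)/(a^2 + b^2).
a^2 + b^2 = 16 + 9 = 25
Scalar part = 4/25 = 4/25
Bivector coeff = -3/25 = -3/25
M^{-1} = 4/25 - 3/25*e12


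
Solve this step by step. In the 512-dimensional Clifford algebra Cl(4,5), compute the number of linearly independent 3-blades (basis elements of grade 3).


Number of grade-k basis blades in Cl(p,q) with n = p + q is C(n, k).
n = 4 + 5 = 9
C(9, 3) = 9! / (3! * 6!)
= 362880 / (6 * 720)
= 84


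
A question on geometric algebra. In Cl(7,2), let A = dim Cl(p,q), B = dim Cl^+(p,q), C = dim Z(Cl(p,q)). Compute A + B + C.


n = 7 + 2 = 9
Total dim = 2^9 = 512
Even subalgebra dim = 2^8 = 256
n is odd, so center dim = 2
Sum = 512 + 256 + 2 = 770


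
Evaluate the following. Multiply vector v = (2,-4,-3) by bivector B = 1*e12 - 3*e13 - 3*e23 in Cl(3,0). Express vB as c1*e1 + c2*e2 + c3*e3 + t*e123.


vB has grade-1 (vector) and grade-3 (trivector) parts: vB = (v _| B) + (v ^ B).
Vector part <vB>_1:
  e1: -v2*b12 - v3*b13 = -(-4)*(1) - (-3)*(-3) = -5
  e2: v1*b12 - v3*b23 = (2)*(1) - (-3)*(-3) = -7
  e3: v1*b13 + v2*b23 = (2)*(-3) + (-4)*(-3) = 6
Trivector part <vB>_3:
  e123: v1*b23 - v2*b13 + v3*b12 = (2)*(-3) - (-4)*(-3) + (-3)*(1) = -21
vB = -5*e1 - 7*e2 + 6*e3 - 21*e123


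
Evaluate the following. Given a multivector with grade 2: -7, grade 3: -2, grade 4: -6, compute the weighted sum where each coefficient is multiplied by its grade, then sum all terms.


Grade-weighted sum = sum of grade_k * coefficient_k
2*(-7) = -14
3*(-2) = -6
4*(-6) = -24
Total = -14 + (-6) + (-24) = -44


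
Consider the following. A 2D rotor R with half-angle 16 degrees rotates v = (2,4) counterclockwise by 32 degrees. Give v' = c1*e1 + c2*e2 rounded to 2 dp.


Rotor R = cos(16deg) - sin(16deg)*e12
Rotation angle theta = 2 * 16 = 32 degrees
v' = R*v*~R rotates v by theta.
cos(32deg) = 0.8480, sin(32deg) = 0.5299
v'_1 = 2*cos(32deg) - 4*sin(32deg)
= 2*0.8480 - 4*0.5299
= -0.42
v'_2 = 2*sin(32deg) + 4*cos(32deg)
= 2*0.5299 + 4*0.8480
= 4.45
v' = -0.42*e1 + 4.45*e2


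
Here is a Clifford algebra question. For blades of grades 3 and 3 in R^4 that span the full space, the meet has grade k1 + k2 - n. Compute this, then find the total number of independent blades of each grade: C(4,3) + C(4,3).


Meet grade = grade(A) + grade(B) - n
= 3 + 3 - 4 = 2
C(4,3) = 4
C(4,3) = 4
dim_A + dim_B = 4 + 4 = 8


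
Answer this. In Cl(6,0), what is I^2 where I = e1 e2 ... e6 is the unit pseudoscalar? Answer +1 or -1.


The pseudoscalar I = e1...e_n (product of all n generators) of Cl(p,q) satisfies I^2 = (-1)^(q + n(n-1)/2).
p = 6, q = 0, n = p + q = 6
n(n-1)/2 = 6 * 5 / 2 = 15
Exponent = q + n(n-1)/2 = 0 + 15 = 15
I^2 = (-1)^15 = -1


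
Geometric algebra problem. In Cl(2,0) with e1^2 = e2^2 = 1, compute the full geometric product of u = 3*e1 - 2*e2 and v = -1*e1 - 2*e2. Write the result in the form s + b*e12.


Expand: (3*e1 - 2*e2)(-1*e1 - 2*e2)
= 3*(-1)*e1e1 + 3*(-2)*e1e2 + (-2)*(-1)*e2e1 + (-2)*(-2)*e2e2
Using e1^2 = e2^2 = 1, e2e1 = -e1e2:
Scalar part s = 3*(-1) + (-2)*(-2) = -3 + 4 = 1
Bivector part b = 3*(-2) - (-2)*(-1) = -6 - 2 = -8
uv = 1 - 8*e12


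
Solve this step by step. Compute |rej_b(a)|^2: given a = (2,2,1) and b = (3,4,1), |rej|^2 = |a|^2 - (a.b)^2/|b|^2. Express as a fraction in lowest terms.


|a|^2 = 2^2 + 2^2 + 1^2 = 9
|b|^2 = 3^2 + 4^2 + 1^2 = 26
a . b = 2*3 + 2*4 + 1*1 = 15
(a.b)^2 = 15^2 = 225
|rej|^2 = 9 - 225/26
= (234 - 225)/26
= 9/26
In lowest terms: 9/26


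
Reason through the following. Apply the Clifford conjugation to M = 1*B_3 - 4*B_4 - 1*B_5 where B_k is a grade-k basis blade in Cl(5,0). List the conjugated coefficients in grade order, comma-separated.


Clifford conjugate sign for grade k: (-1)^(k(k+1)/2)
Grade 3: (-1)^(3*4/2) = (-1)^6 = 1, coeff 1 -> 1
Grade 4: (-1)^(4*5/2) = (-1)^10 = 1, coeff -4 -> -4
Grade 5: (-1)^(5*6/2) = (-1)^15 = -1, coeff -1 -> 1
Conjugated coefficients: 1, -4, 1


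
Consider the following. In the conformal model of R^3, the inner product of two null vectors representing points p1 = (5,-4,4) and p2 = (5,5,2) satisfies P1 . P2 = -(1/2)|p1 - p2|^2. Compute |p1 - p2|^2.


p1 - p2 = (0, -9, 2)
|p1 - p2|^2 = 0^2 + (-9)^2 + 2^2
= 0 + 81 + 4
= 85


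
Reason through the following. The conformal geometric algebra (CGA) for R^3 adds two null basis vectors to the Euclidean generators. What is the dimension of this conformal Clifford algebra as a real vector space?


The conformal model of R^3 uses Cl(4,1): the 3 Euclidean generators plus two extra orthogonal generators e+ (e+^2 = +1) and e- (e-^2 = -1), from which the null vectors e0, einf are built.
Number of generators m = 3 + 2 = 5.
dim Cl(p,q) = 2^m = 2^5 = 32


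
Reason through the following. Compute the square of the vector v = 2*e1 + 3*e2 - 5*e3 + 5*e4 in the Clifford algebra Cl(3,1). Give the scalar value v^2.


v^2 = sum of c_i^2 * e_i^2
Positive signature terms (e_i^2 = +1): 2^2 + 3^2 + (-5)^2 = 38
Negative signature terms (e_j^2 = -1): 5^2 = 25
v^2 = 38 - 25 = 13


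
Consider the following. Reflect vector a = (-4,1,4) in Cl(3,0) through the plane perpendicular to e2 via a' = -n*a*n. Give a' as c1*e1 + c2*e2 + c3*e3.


Reflection formula: a' = -n*a*n, with n = e2 (unit vector, n^2 = 1).
For reflection through hyperplane perp to e2:
The component along e2 flips sign, others stay.
a = (-4, 1, 4)
a' = (-4, -1, 4)
a' = -4*e1 - 1*e2 + 4*e3


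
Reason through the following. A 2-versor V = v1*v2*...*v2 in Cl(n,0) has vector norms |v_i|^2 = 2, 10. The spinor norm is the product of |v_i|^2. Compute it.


Spinor norm N(V) = |v1|^2 * |v2|^2 * ... * |v2|^2
= 2 * 10
Running product: 2, 20
N(V) = 20


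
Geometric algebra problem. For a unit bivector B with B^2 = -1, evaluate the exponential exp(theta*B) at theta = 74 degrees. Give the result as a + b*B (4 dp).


For a unit bivector B with B^2 = -1, the exponential series gives
e^(theta*B) = cos(theta) + sin(theta)*B (the GA analogue of Euler's formula).
theta = 74 degrees = 1.291544 rad
cos(74 deg) = 0.2756
sin(74 deg) = 0.9613
exp(theta*B) = 0.2756 + 0.9613*B


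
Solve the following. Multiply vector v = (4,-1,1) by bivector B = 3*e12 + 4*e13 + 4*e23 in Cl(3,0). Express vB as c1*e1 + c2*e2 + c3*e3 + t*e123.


vB has grade-1 (vector) and grade-3 (trivector) parts: vB = (v _| B) + (v ^ B).
Vector part <vB>_1:
  e1: -v2*b12 - v3*b13 = -(-1)*(3) - (1)*(4) = -1
  e2: v1*b12 - v3*b23 = (4)*(3) - (1)*(4) = 8
  e3: v1*b13 + v2*b23 = (4)*(4) + (-1)*(4) = 12
Trivector part <vB>_3:
  e123: v1*b23 - v2*b13 + v3*b12 = (4)*(4) - (-1)*(4) + (1)*(3) = 23
vB = -1*e1 + 8*e2 + 12*e3 + 23*e123


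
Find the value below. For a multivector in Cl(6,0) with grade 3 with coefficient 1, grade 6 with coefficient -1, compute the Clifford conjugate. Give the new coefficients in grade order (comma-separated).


Clifford conjugate sign for grade k: (-1)^(k(k+1)/2)
Grade 3: (-1)^(3*4/2) = (-1)^6 = 1, coeff 1 -> 1
Grade 6: (-1)^(6*7/2) = (-1)^21 = -1, coeff -1 -> 1
Conjugated coefficients: 1, 1


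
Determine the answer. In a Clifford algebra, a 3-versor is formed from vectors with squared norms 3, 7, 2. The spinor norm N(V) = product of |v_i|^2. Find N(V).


Spinor norm N(V) = |v1|^2 * |v2|^2 * ... * |v3|^2
= 3 * 7 * 2
Running product: 3, 21, 42
N(V) = 42


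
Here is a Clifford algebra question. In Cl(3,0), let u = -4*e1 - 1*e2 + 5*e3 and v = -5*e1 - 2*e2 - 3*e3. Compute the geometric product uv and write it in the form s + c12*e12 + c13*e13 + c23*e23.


In Cl(3,0): e_i^2 = 1, e_ie_j = -e_je_i for i != j.
Scalar part = u . v = (-4)*(-5) + (-1)*(-2) + 5*(-3)
= 20 + 2 + (-15) = 7
e12 coeff = (-4)*(-2) - (-1)*(-5) = 8 - 5 = 3
e13 coeff = (-4)*(-3) - 5*(-5) = 12 - (-25) = 37
e23 coeff = (-1)*(-3) - 5*(-2) = 3 - (-10) = 13
uv = 7 + 3*e12 + 37*e13 + 13*e23


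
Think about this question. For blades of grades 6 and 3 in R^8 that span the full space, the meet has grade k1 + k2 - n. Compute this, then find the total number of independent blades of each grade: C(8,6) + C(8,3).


Meet grade = grade(A) + grade(B) - n
= 6 + 3 - 8 = 1
C(8,6) = 28
C(8,3) = 56
dim_A + dim_B = 28 + 56 = 84


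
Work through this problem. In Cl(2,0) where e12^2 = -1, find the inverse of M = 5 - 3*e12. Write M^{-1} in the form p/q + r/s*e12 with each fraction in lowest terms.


M = 5 - 3*e12, where e12^2 = -1.
Since M commutes with its reverse ~M = a - b*e12, M * ~M = a^2 - b^2*e12^2 = a^2 + b^2.
So M^{-1} = ~M / (a^2 + b^2) = (a - b*e12)/(a^2 + b^2).
a^2 + b^2 = 25 + 9 = 34
Scalar part = 5/34 = 5/34
Bivector coeff = 3/34 = 3/34
M^{-1} = 5/34 + 3/34*e12


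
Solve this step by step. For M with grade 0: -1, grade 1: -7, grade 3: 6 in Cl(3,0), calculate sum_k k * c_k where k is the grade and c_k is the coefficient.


Grade-weighted sum = sum of grade_k * coefficient_k
0*(-1) = 0
1*(-7) = -7
3*6 = 18
Total = 0 + (-7) + 18 = 11


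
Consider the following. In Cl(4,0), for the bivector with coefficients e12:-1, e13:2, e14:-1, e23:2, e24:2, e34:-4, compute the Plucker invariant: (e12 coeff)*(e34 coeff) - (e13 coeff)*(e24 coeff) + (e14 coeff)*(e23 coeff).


Plucker relation: af - be + cd
a*f = (-1)*(-4) = 4
b*e = 2*2 = 4
c*d = (-1)*2 = -2
af - be + cd = 4 - 4 + (-2)
= -2


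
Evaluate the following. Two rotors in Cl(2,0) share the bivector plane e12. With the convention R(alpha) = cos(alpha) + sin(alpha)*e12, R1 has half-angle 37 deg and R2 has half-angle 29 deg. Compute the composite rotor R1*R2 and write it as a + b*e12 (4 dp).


Same-plane rotors commute and their half-angles add:
R1*R2 = cos(a1 + a2) + sin(a1 + a2)*e12.
a1 + a2 = 37 + 29 = 66 deg
cos(66 deg) = 0.4067
sin(66 deg) = 0.9135
R1*R2 = 0.4067 + 0.9135*e12


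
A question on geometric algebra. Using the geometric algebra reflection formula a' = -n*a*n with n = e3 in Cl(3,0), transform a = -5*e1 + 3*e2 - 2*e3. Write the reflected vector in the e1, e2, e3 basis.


Reflection formula: a' = -n*a*n, with n = e3 (unit vector, n^2 = 1).
For reflection through hyperplane perp to e3:
The component along e3 flips sign, others stay.
a = (-5, 3, -2)
a' = (-5, 3, 2)
a' = -5*e1 + 3*e2 + 2*e3


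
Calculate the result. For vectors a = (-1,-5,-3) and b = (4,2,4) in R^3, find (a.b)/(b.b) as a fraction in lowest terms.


Projection coefficient = (a . b) / (b . b)
a . b = (-1)*4 + (-5)*2 + (-3)*4
= -4 + (-10) + (-12) = -26
b . b = 4^2 + 2^2 + 4^2
= 16 + 4 + 16 = 36
Coefficient = -26/36
In lowest terms: -13/18


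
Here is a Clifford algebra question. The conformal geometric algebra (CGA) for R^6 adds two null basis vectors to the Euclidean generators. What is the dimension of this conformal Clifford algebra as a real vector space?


The conformal model of R^6 uses Cl(7,1): the 6 Euclidean generators plus two extra orthogonal generators e+ (e+^2 = +1) and e- (e-^2 = -1), from which the null vectors e0, einf are built.
Number of generators m = 6 + 2 = 8.
dim Cl(p,q) = 2^m = 2^8 = 256


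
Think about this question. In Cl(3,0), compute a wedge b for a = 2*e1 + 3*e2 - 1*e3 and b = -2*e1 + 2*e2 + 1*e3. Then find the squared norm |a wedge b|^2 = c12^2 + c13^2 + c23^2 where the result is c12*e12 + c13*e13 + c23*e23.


a wedge b = (a1*b2 - a2*b1)*e12 + (a1*b3 - a3*b1)*e13 + (a2*b3 - a3*b2)*e23
e12 coeff: 2*2 - 3*(-2) = 4 - (-6) = 10
e13 coeff: 2*1 - (-1)*(-2) = 2 - 2 = 0
e23 coeff: 3*1 - (-1)*2 = 3 - (-2) = 5
|a wedge b|^2 = 10^2 + 0^2 + 5^2
= 100 + 0 + 25
= 125


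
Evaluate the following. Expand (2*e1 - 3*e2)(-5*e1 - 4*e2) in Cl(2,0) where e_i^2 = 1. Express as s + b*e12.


Expand: (2*e1 - 3*e2)(-5*e1 - 4*e2)
= 2*(-5)*e1e1 + 2*(-4)*e1e2 + (-3)*(-5)*e2e1 + (-3)*(-4)*e2e2
Using e1^2 = e2^2 = 1, e2e1 = -e1e2:
Scalar part s = 2*(-5) + (-3)*(-4) = -10 + 12 = 2
Bivector part b = 2*(-4) - (-3)*(-5) = -8 - 15 = -23
uv = 2 - 23*e12


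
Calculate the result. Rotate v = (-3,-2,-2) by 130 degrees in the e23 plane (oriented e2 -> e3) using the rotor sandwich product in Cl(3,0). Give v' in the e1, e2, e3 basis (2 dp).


Rotor R = cos(65deg) - sin(65deg)*e23
Rotation angle theta = 2 * 65 = 130 degrees in the e23 plane (e2 -> e3).
The component perpendicular to the plane (e1) is invariant: v'_1 = v1 = -3.00
cos(130deg) = -0.6428, sin(130deg) = 0.7660
v'_2 = v2*cos(theta) - v3*sin(theta) = -2*(-0.6428) - (-2)*0.7660 = 2.82
v'_3 = v2*sin(theta) + v3*cos(theta) = -2*0.7660 + (-2)*(-0.6428) = -0.25
v' = -3.00*e1 + 2.82*e2 - 0.25*e3


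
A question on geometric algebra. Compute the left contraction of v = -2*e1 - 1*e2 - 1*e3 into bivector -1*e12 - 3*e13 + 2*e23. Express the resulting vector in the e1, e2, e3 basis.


Left contraction v _| B = <vB>_1 (grade-1 part of the geometric product vB).
Using e1_|e12 = e2, e2_|e12 = -e1, e1_|e13 = e3, e3_|e13 = -e1, e2_|e23 = e3, e3_|e23 = -e2:
e1 coeff: -v2*b12 - v3*b13 = -(-1)*(-1) - (-1)*(-3) = -4
e2 coeff: v1*b12 - v3*b23 = (-2)*(-1) - (-1)*(2) = 4
e3 coeff: v1*b13 + v2*b23 = (-2)*(-3) + (-1)*(2) = 4
v _| B = -4*e1 + 4*e2 + 4*e3


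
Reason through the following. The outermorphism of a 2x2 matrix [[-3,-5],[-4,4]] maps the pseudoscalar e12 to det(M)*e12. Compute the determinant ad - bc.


The outermorphism of a linear map f sends e1^e2 to f(e1)^f(e2).
f(e1) = -3*e1 - 4*e2
f(e2) = -5*e1 + 4*e2
f(e1) ^ f(e2) = (-3*e1 - 4*e2) ^ (-5*e1 + 4*e2)
= (-3)*4*e12 + (-4)*(-5)*e21
= (-12 - 20)*e12
= -32*e12
Coefficient = -32


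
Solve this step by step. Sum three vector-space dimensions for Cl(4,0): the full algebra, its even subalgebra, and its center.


n = 4 + 0 = 4
Total dim = 2^4 = 16
Even subalgebra dim = 2^3 = 8
n is even, so center dim = 1
Sum = 16 + 8 + 1 = 25


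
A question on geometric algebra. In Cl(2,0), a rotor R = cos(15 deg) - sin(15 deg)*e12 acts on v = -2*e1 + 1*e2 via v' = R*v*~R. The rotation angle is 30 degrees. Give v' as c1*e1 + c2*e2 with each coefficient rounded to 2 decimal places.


Rotor R = cos(15deg) - sin(15deg)*e12
Rotation angle theta = 2 * 15 = 30 degrees
v' = R*v*~R rotates v by theta.
cos(30deg) = 0.8660, sin(30deg) = 0.5000
v'_1 = -2*cos(30deg) - 1*sin(30deg)
= -2*0.8660 - 1*0.5000
= -2.23
v'_2 = -2*sin(30deg) + 1*cos(30deg)
= -2*0.5000 + 1*0.8660
= -0.13
v' = -2.23*e1 - 0.13*e2


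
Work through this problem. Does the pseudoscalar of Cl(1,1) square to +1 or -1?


The pseudoscalar I = e1...e_n (product of all n generators) of Cl(p,q) satisfies I^2 = (-1)^(q + n(n-1)/2).
p = 1, q = 1, n = p + q = 2
n(n-1)/2 = 2 * 1 / 2 = 1
Exponent = q + n(n-1)/2 = 1 + 1 = 2
I^2 = (-1)^2 = +1


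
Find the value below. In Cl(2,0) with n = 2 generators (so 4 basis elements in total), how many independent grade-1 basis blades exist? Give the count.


Number of grade-k basis blades in Cl(p,q) with n = p + q is C(n, k).
n = 2 + 0 = 2
C(2, 1) = 2! / (1! * 1!)
= 2 / (1 * 1)
= 2


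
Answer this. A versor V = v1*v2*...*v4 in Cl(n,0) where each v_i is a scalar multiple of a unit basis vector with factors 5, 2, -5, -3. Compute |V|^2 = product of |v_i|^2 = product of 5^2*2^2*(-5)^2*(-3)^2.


Each vector v_i has |v_i|^2 = s_i^2
Squared scales: 5^2 = 25, 2^2 = 4, (-5)^2 = 25, (-3)^2 = 9
|V|^2 = 25 * 4 * 25 * 9
= 22500


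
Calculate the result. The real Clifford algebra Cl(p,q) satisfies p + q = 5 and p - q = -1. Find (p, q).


We need p + q = 5 and p - q = -1.
Adding: 2p = 5 + (-1) = 4, so p = 2.
Then q = 5 - 2 = 3.
(p, q) = (2, 3)


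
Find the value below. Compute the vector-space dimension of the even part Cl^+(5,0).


Even subalgebra dimension = 2^(n-1)
n = 5 + 0 = 5
2^(5 - 1) = 2^4 = 16
Verification: sum of C(5,k) for even k = 1 + 10 + 5 = 16
Result = 16


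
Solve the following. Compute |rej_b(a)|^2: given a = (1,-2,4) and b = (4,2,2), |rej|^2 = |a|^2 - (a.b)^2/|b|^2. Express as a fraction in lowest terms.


|a|^2 = 1^2 + (-2)^2 + 4^2 = 21
|b|^2 = 4^2 + 2^2 + 2^2 = 24
a . b = 1*4 + (-2)*2 + 4*2 = 8
(a.b)^2 = 8^2 = 64
|rej|^2 = 21 - 64/24
= (504 - 64)/24
= 440/24
In lowest terms: 55/3


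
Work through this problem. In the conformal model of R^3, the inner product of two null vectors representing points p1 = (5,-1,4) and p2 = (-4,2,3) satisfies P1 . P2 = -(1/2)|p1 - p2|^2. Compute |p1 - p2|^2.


p1 - p2 = (9, -3, 1)
|p1 - p2|^2 = 9^2 + (-3)^2 + 1^2
= 81 + 9 + 1
= 91


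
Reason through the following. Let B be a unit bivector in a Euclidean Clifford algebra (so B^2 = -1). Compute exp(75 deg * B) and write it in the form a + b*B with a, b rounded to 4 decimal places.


For a unit bivector B with B^2 = -1, the exponential series gives
e^(theta*B) = cos(theta) + sin(theta)*B (the GA analogue of Euler's formula).
theta = 75 degrees = 1.308997 rad
cos(75 deg) = 0.2588
sin(75 deg) = 0.9659
exp(theta*B) = 0.2588 + 0.9659*B


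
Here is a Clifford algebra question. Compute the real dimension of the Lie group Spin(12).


Spin(n) double-covers SO(n); both have Lie algebra so(n) of dimension n(n-1)/2.
n = 12
n(n-1) = 12 * 11 = 132
dim Spin(12) = 132/2 = 66


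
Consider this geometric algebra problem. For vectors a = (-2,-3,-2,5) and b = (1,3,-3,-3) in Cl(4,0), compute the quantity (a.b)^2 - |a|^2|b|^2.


a . b = (-2)*1 + (-3)*3 + (-2)*(-3) + 5*(-3)
= -2 + (-9) + 6 + (-15) = -20
|a|^2 = (-2)^2 + (-3)^2 + (-2)^2 + 5^2 = 42
|b|^2 = 1^2 + 3^2 + (-3)^2 + (-3)^2 = 28
(a.b)^2 = (-20)^2 = 400
|a|^2 * |b|^2 = 42 * 28 = 1176
Result = 400 - 1176 = -776


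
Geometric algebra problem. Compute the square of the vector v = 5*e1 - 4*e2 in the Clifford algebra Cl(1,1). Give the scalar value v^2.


v^2 = sum of c_i^2 * e_i^2
Positive signature terms (e_i^2 = +1): 5^2 = 25
Negative signature terms (e_j^2 = -1): (-4)^2 = 16
v^2 = 25 - 16 = 9


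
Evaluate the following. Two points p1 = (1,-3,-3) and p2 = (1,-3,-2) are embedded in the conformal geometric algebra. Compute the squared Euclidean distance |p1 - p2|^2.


p1 - p2 = (0, 0, -1)
|p1 - p2|^2 = 0^2 + 0^2 + (-1)^2
= 0 + 0 + 1
= 1


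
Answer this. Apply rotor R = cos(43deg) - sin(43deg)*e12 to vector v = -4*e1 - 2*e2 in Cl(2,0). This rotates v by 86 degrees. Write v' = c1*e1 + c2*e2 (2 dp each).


Rotor R = cos(43deg) - sin(43deg)*e12
Rotation angle theta = 2 * 43 = 86 degrees
v' = R*v*~R rotates v by theta.
cos(86deg) = 0.0698, sin(86deg) = 0.9976
v'_1 = -4*cos(86deg) - (-2)*sin(86deg)
= -4*0.0698 - (-2)*0.9976
= 1.72
v'_2 = -4*sin(86deg) + (-2)*cos(86deg)
= -4*0.9976 + (-2)*0.0698
= -4.13
v' = 1.72*e1 - 4.13*e2


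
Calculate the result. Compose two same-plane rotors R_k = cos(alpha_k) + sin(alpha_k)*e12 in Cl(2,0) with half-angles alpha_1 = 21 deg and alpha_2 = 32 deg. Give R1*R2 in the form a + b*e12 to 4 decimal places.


Same-plane rotors commute and their half-angles add:
R1*R2 = cos(a1 + a2) + sin(a1 + a2)*e12.
a1 + a2 = 21 + 32 = 53 deg
cos(53 deg) = 0.6018
sin(53 deg) = 0.7986
R1*R2 = 0.6018 + 0.7986*e12


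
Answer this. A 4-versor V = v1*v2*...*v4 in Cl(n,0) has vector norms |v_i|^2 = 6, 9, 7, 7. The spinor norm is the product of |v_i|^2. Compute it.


Spinor norm N(V) = |v1|^2 * |v2|^2 * ... * |v4|^2
= 6 * 9 * 7 * 7
Running product: 6, 54, 378, 2646
N(V) = 2646


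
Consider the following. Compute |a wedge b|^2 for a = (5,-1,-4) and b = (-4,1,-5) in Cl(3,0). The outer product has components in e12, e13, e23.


a wedge b = (a1*b2 - a2*b1)*e12 + (a1*b3 - a3*b1)*e13 + (a2*b3 - a3*b2)*e23
e12 coeff: 5*1 - (-1)*(-4) = 5 - 4 = 1
e13 coeff: 5*(-5) - (-4)*(-4) = -25 - 16 = -41
e23 coeff: (-1)*(-5) - (-4)*1 = 5 - (-4) = 9
|a wedge b|^2 = 1^2 + (-41)^2 + 9^2
= 1 + 1681 + 81
= 1763


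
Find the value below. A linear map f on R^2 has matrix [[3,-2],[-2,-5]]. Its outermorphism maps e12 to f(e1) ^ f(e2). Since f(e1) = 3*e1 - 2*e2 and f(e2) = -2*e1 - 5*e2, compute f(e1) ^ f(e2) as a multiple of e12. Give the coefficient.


The outermorphism of a linear map f sends e1^e2 to f(e1)^f(e2).
f(e1) = 3*e1 - 2*e2
f(e2) = -2*e1 - 5*e2
f(e1) ^ f(e2) = (3*e1 - 2*e2) ^ (-2*e1 - 5*e2)
= 3*(-5)*e12 + (-2)*(-2)*e21
= (-15 - 4)*e12
= -19*e12
Coefficient = -19


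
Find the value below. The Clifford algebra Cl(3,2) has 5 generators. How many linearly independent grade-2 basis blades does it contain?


Number of grade-k basis blades in Cl(p,q) with n = p + q is C(n, k).
n = 3 + 2 = 5
C(5, 2) = 5! / (2! * 3!)
= 120 / (2 * 6)
= 10


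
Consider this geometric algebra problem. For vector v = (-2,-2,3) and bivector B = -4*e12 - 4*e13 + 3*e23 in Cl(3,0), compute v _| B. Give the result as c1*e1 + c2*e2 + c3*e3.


Left contraction v _| B = <vB>_1 (grade-1 part of the geometric product vB).
Using e1_|e12 = e2, e2_|e12 = -e1, e1_|e13 = e3, e3_|e13 = -e1, e2_|e23 = e3, e3_|e23 = -e2:
e1 coeff: -v2*b12 - v3*b13 = -(-2)*(-4) - (3)*(-4) = 4
e2 coeff: v1*b12 - v3*b23 = (-2)*(-4) - (3)*(3) = -1
e3 coeff: v1*b13 + v2*b23 = (-2)*(-4) + (-2)*(3) = 2
v _| B = 4*e1 - 1*e2 + 2*e3


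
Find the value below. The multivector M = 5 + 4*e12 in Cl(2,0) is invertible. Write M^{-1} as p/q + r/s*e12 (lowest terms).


M = 5 + 4*e12, where e12^2 = -1.
Since M commutes with its reverse ~M = a - b*e12, M * ~M = a^2 - b^2*e12^2 = a^2 + b^2.
So M^{-1} = ~M / (a^2 + b^2) = (a - b*e12)/(a^2 + b^2).
a^2 + b^2 = 25 + 16 = 41
Scalar part = 5/41 = 5/41
Bivector coeff = -4/41 = -4/41
M^{-1} = 5/41 - 4/41*e12


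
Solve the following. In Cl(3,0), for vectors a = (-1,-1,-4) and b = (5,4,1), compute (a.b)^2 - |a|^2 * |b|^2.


a . b = (-1)*5 + (-1)*4 + (-4)*1
= -5 + (-4) + (-4) = -13
|a|^2 = (-1)^2 + (-1)^2 + (-4)^2 = 18
|b|^2 = 5^2 + 4^2 + 1^2 = 42
(a.b)^2 = (-13)^2 = 169
|a|^2 * |b|^2 = 18 * 42 = 756
Result = 169 - 756 = -587


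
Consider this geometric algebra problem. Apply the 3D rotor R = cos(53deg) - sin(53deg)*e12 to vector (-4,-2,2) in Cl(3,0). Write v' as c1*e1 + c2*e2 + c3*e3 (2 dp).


Rotor R = cos(53deg) - sin(53deg)*e12
Rotation angle theta = 2 * 53 = 106 degrees in the e12 plane (e1 -> e2).
The component perpendicular to the plane (e3) is invariant: v'_3 = v3 = 2.00
cos(106deg) = -0.2756, sin(106deg) = 0.9613
v'_1 = v1*cos(theta) - v2*sin(theta) = -4*(-0.2756) - (-2)*0.9613 = 3.03
v'_2 = v1*sin(theta) + v2*cos(theta) = -4*0.9613 + (-2)*(-0.2756) = -3.29
v' = 3.03*e1 - 3.29*e2 + 2.00*e3


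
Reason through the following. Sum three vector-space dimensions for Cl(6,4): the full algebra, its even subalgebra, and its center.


n = 6 + 4 = 10
Total dim = 2^10 = 1024
Even subalgebra dim = 2^9 = 512
n is even, so center dim = 1
Sum = 1024 + 512 + 1 = 1537


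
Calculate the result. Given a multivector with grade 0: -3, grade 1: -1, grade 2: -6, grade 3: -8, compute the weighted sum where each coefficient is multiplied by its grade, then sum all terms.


Grade-weighted sum = sum of grade_k * coefficient_k
0*(-3) = 0
1*(-1) = -1
2*(-6) = -12
3*(-8) = -24
Total = 0 + (-1) + (-12) + (-24) = -37


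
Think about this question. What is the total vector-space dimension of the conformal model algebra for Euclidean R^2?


The conformal model of R^2 uses Cl(3,1): the 2 Euclidean generators plus two extra orthogonal generators e+ (e+^2 = +1) and e- (e-^2 = -1), from which the null vectors e0, einf are built.
Number of generators m = 2 + 2 = 4.
dim Cl(p,q) = 2^m = 2^4 = 16


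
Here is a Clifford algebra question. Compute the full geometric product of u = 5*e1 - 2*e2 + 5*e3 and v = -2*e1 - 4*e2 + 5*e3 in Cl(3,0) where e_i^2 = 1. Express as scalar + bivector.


In Cl(3,0): e_i^2 = 1, e_ie_j = -e_je_i for i != j.
Scalar part = u . v = 5*(-2) + (-2)*(-4) + 5*5
= -10 + 8 + 25 = 23
e12 coeff = 5*(-4) - (-2)*(-2) = -20 - 4 = -24
e13 coeff = 5*5 - 5*(-2) = 25 - (-10) = 35
e23 coeff = (-2)*5 - 5*(-4) = -10 - (-20) = 10
uv = 23 - 24*e12 + 35*e13 + 10*e23


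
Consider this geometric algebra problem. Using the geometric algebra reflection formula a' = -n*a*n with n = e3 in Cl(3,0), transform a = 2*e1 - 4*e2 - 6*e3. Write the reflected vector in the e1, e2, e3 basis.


Reflection formula: a' = -n*a*n, with n = e3 (unit vector, n^2 = 1).
For reflection through hyperplane perp to e3:
The component along e3 flips sign, others stay.
a = (2, -4, -6)
a' = (2, -4, 6)
a' = 2*e1 - 4*e2 + 6*e3


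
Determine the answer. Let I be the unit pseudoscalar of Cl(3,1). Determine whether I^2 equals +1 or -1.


The pseudoscalar I = e1...e_n (product of all n generators) of Cl(p,q) satisfies I^2 = (-1)^(q + n(n-1)/2).
p = 3, q = 1, n = p + q = 4
n(n-1)/2 = 4 * 3 / 2 = 6
Exponent = q + n(n-1)/2 = 1 + 6 = 7
I^2 = (-1)^7 = -1


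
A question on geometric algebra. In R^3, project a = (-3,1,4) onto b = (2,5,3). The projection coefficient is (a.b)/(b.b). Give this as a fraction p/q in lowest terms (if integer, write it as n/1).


Projection coefficient = (a . b) / (b . b)
a . b = (-3)*2 + 1*5 + 4*3
= -6 + 5 + 12 = 11
b . b = 2^2 + 5^2 + 3^2
= 4 + 25 + 9 = 38
Coefficient = 11/38
In lowest terms: 11/38


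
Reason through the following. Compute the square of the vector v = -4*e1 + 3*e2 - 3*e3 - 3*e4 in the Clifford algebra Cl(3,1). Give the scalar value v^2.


v^2 = sum of c_i^2 * e_i^2
Positive signature terms (e_i^2 = +1): (-4)^2 + 3^2 + (-3)^2 = 34
Negative signature terms (e_j^2 = -1): (-3)^2 = 9
v^2 = 34 - 9 = 25


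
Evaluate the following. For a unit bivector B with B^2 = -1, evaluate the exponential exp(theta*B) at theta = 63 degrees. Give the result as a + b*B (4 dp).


For a unit bivector B with B^2 = -1, the exponential series gives
e^(theta*B) = cos(theta) + sin(theta)*B (the GA analogue of Euler's formula).
theta = 63 degrees = 1.099557 rad
cos(63 deg) = 0.4540
sin(63 deg) = 0.8910
exp(theta*B) = 0.4540 + 0.8910*B


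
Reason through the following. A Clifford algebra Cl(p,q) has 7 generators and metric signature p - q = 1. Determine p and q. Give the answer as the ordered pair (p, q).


We need p + q = 7 and p - q = 1.
Adding: 2p = 7 + 1 = 8, so p = 4.
Then q = 7 - 4 = 3.
(p, q) = (4, 3)


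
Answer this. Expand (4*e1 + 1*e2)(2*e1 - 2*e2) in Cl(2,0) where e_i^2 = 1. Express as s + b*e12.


Expand: (4*e1 + 1*e2)(2*e1 - 2*e2)
= 4*2*e1e1 + 4*(-2)*e1e2 + 1*2*e2e1 + 1*(-2)*e2e2
Using e1^2 = e2^2 = 1, e2e1 = -e1e2:
Scalar part s = 4*2 + 1*(-2) = 8 + (-2) = 6
Bivector part b = 4*(-2) - 1*2 = -8 - 2 = -10
uv = 6 - 10*e12


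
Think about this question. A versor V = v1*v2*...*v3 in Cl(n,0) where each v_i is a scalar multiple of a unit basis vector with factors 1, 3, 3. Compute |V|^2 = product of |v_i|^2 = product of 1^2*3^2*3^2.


Each vector v_i has |v_i|^2 = s_i^2
Squared scales: 1^2 = 1, 3^2 = 9, 3^2 = 9
|V|^2 = 1 * 9 * 9
= 81


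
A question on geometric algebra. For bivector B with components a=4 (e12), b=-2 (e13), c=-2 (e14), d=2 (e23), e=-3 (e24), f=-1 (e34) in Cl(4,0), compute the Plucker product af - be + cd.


Plucker relation: af - be + cd
a*f = 4*(-1) = -4
b*e = (-2)*(-3) = 6
c*d = (-2)*2 = -4
af - be + cd = -4 - 6 + (-4)
= -14


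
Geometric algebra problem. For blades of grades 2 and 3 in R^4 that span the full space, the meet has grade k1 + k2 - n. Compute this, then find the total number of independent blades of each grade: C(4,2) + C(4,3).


Meet grade = grade(A) + grade(B) - n
= 2 + 3 - 4 = 1
C(4,2) = 6
C(4,3) = 4
dim_A + dim_B = 6 + 4 = 10


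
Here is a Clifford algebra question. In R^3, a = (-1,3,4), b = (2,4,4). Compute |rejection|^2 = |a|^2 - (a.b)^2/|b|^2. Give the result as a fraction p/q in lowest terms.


|a|^2 = (-1)^2 + 3^2 + 4^2 = 26
|b|^2 = 2^2 + 4^2 + 4^2 = 36
a . b = (-1)*2 + 3*4 + 4*4 = 26
(a.b)^2 = 26^2 = 676
|rej|^2 = 26 - 676/36
= (936 - 676)/36
= 260/36
In lowest terms: 65/9


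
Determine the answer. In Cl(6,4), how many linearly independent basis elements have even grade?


Even subalgebra dimension = 2^(n-1)
n = 6 + 4 = 10
2^(10 - 1) = 2^9 = 512
Verification: sum of C(10,k) for even k = 1 + 45 + 210 + 210 + 45 + 1 = 512
Result = 512


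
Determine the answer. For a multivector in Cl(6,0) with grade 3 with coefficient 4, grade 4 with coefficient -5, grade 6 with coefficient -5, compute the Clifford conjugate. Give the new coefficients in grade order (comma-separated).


Clifford conjugate sign for grade k: (-1)^(k(k+1)/2)
Grade 3: (-1)^(3*4/2) = (-1)^6 = 1, coeff 4 -> 4
Grade 4: (-1)^(4*5/2) = (-1)^10 = 1, coeff -5 -> -5
Grade 6: (-1)^(6*7/2) = (-1)^21 = -1, coeff -5 -> 5
Conjugated coefficients: 4, -5, 5


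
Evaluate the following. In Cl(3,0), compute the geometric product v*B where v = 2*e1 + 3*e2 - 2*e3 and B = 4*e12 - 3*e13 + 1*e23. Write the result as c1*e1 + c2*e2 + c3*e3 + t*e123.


vB has grade-1 (vector) and grade-3 (trivector) parts: vB = (v _| B) + (v ^ B).
Vector part <vB>_1:
  e1: -v2*b12 - v3*b13 = -(3)*(4) - (-2)*(-3) = -18
  e2: v1*b12 - v3*b23 = (2)*(4) - (-2)*(1) = 10
  e3: v1*b13 + v2*b23 = (2)*(-3) + (3)*(1) = -3
Trivector part <vB>_3:
  e123: v1*b23 - v2*b13 + v3*b12 = (2)*(1) - (3)*(-3) + (-2)*(4) = 3
vB = -18*e1 + 10*e2 - 3*e3 + 3*e123


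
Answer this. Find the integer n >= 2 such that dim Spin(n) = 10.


dim Spin(n) = dim so(n) = n(n-1)/2.
Solve n(n-1)/2 = 10, i.e. n^2 - n - 20 = 0.
Discriminant = 1 + 8*10 = 81
n = (1 + sqrt(81))/2 = (1 + 9)/2 = 5


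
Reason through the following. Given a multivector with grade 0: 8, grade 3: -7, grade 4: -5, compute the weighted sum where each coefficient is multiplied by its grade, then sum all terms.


Grade-weighted sum = sum of grade_k * coefficient_k
0*8 = 0
3*(-7) = -21
4*(-5) = -20
Total = 0 + (-21) + (-20) = -41


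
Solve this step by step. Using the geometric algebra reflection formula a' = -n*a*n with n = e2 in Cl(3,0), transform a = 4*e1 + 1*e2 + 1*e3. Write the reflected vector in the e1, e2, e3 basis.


Reflection formula: a' = -n*a*n, with n = e2 (unit vector, n^2 = 1).
For reflection through hyperplane perp to e2:
The component along e2 flips sign, others stay.
a = (4, 1, 1)
a' = (4, -1, 1)
a' = 4*e1 - 1*e2 + 1*e3


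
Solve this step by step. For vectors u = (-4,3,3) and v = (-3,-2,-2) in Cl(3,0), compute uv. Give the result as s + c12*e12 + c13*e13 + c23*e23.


In Cl(3,0): e_i^2 = 1, e_ie_j = -e_je_i for i != j.
Scalar part = u . v = (-4)*(-3) + 3*(-2) + 3*(-2)
= 12 + (-6) + (-6) = 0
e12 coeff = (-4)*(-2) - 3*(-3) = 8 - (-9) = 17
e13 coeff = (-4)*(-2) - 3*(-3) = 8 - (-9) = 17
e23 coeff = 3*(-2) - 3*(-2) = -6 - (-6) = 0
uv = 0 + 17*e12 + 17*e13 + 0*e23


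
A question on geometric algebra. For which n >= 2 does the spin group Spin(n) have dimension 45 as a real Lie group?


dim Spin(n) = dim so(n) = n(n-1)/2.
Solve n(n-1)/2 = 45, i.e. n^2 - n - 90 = 0.
Discriminant = 1 + 8*45 = 361
n = (1 + sqrt(361))/2 = (1 + 19)/2 = 10


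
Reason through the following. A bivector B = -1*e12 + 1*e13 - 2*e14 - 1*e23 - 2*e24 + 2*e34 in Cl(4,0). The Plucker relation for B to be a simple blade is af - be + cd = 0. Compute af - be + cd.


Plucker relation: af - be + cd
a*f = (-1)*2 = -2
b*e = 1*(-2) = -2
c*d = (-2)*(-1) = 2
af - be + cd = -2 - (-2) + 2
= 2


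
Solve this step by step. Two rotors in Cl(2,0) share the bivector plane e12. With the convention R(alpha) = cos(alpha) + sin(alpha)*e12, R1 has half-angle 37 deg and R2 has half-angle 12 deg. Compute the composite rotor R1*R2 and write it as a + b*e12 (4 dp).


Same-plane rotors commute and their half-angles add:
R1*R2 = cos(a1 + a2) + sin(a1 + a2)*e12.
a1 + a2 = 37 + 12 = 49 deg
cos(49 deg) = 0.6561
sin(49 deg) = 0.7547
R1*R2 = 0.6561 + 0.7547*e12


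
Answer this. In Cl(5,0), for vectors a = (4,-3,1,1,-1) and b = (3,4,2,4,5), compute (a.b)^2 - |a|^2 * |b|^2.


a . b = 4*3 + (-3)*4 + 1*2 + 1*4 + (-1)*5
= 12 + (-12) + 2 + 4 + (-5) = 1
|a|^2 = 4^2 + (-3)^2 + 1^2 + 1^2 + (-1)^2 = 28
|b|^2 = 3^2 + 4^2 + 2^2 + 4^2 + 5^2 = 70
(a.b)^2 = 1^2 = 1
|a|^2 * |b|^2 = 28 * 70 = 1960
Result = 1 - 1960 = -1959


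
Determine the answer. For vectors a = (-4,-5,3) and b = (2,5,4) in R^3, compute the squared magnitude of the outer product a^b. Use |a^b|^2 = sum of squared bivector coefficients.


a wedge b = (a1*b2 - a2*b1)*e12 + (a1*b3 - a3*b1)*e13 + (a2*b3 - a3*b2)*e23
e12 coeff: (-4)*5 - (-5)*2 = -20 - (-10) = -10
e13 coeff: (-4)*4 - 3*2 = -16 - 6 = -22
e23 coeff: (-5)*4 - 3*5 = -20 - 15 = -35
|a wedge b|^2 = (-10)^2 + (-22)^2 + (-35)^2
= 100 + 484 + 1225
= 1809


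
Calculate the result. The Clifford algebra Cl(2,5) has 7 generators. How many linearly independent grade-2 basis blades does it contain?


Number of grade-k basis blades in Cl(p,q) with n = p + q is C(n, k).
n = 2 + 5 = 7
C(7, 2) = 7! / (2! * 5!)
= 5040 / (2 * 120)
= 21


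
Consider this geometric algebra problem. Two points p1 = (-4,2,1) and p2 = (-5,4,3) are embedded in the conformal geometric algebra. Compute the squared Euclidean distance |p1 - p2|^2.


p1 - p2 = (1, -2, -2)
|p1 - p2|^2 = 1^2 + (-2)^2 + (-2)^2
= 1 + 4 + 4
= 9


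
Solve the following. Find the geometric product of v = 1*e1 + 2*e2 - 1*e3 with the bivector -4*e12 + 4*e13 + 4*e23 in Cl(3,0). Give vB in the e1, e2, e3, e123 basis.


vB has grade-1 (vector) and grade-3 (trivector) parts: vB = (v _| B) + (v ^ B).
Vector part <vB>_1:
  e1: -v2*b12 - v3*b13 = -(2)*(-4) - (-1)*(4) = 12
  e2: v1*b12 - v3*b23 = (1)*(-4) - (-1)*(4) = 0
  e3: v1*b13 + v2*b23 = (1)*(4) + (2)*(4) = 12
Trivector part <vB>_3:
  e123: v1*b23 - v2*b13 + v3*b12 = (1)*(4) - (2)*(4) + (-1)*(-4) = 0
vB = 12*e1 + 0*e2 + 12*e3 + 0*e123


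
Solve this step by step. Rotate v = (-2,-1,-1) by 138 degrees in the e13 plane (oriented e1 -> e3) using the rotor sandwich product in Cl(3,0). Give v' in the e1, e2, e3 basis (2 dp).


Rotor R = cos(69deg) - sin(69deg)*e13
Rotation angle theta = 2 * 69 = 138 degrees in the e13 plane (e1 -> e3).
The component perpendicular to the plane (e2) is invariant: v'_2 = v2 = -1.00
cos(138deg) = -0.7431, sin(138deg) = 0.6691
v'_1 = v1*cos(theta) - v3*sin(theta) = -2*(-0.7431) - (-1)*0.6691 = 2.16
v'_3 = v1*sin(theta) + v3*cos(theta) = -2*0.6691 + (-1)*(-0.7431) = -0.60
v' = 2.16*e1 - 1.00*e2 - 0.60*e3


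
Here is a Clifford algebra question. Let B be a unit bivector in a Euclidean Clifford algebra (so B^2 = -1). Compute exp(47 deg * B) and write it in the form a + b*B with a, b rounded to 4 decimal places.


For a unit bivector B with B^2 = -1, the exponential series gives
e^(theta*B) = cos(theta) + sin(theta)*B (the GA analogue of Euler's formula).
theta = 47 degrees = 0.820305 rad
cos(47 deg) = 0.6820
sin(47 deg) = 0.7314
exp(theta*B) = 0.6820 + 0.7314*B


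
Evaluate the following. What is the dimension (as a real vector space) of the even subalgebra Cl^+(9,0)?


Even subalgebra dimension = 2^(n-1)
n = 9 + 0 = 9
2^(9 - 1) = 2^8 = 256
Verification: sum of C(9,k) for even k = 1 + 36 + 126 + 84 + 9 = 256
Result = 256


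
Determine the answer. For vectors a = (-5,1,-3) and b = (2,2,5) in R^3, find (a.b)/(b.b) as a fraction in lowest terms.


Projection coefficient = (a . b) / (b . b)
a . b = (-5)*2 + 1*2 + (-3)*5
= -10 + 2 + (-15) = -23
b . b = 2^2 + 2^2 + 5^2
= 4 + 4 + 25 = 33
Coefficient = -23/33
In lowest terms: -23/33


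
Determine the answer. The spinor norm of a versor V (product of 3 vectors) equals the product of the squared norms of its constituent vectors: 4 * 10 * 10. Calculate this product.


Spinor norm N(V) = |v1|^2 * |v2|^2 * ... * |v3|^2
= 4 * 10 * 10
Running product: 4, 40, 400
N(V) = 400


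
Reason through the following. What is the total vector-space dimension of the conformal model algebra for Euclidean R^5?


The conformal model of R^5 uses Cl(6,1): the 5 Euclidean generators plus two extra orthogonal generators e+ (e+^2 = +1) and e- (e-^2 = -1), from which the null vectors e0, einf are built.
Number of generators m = 5 + 2 = 7.
dim Cl(p,q) = 2^m = 2^7 = 128


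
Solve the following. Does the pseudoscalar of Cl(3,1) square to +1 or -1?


The pseudoscalar I = e1...e_n (product of all n generators) of Cl(p,q) satisfies I^2 = (-1)^(q + n(n-1)/2).
p = 3, q = 1, n = p + q = 4
n(n-1)/2 = 4 * 3 / 2 = 6
Exponent = q + n(n-1)/2 = 1 + 6 = 7
I^2 = (-1)^7 = -1


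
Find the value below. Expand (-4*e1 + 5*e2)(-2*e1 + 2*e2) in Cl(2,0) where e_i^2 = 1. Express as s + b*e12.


Expand: (-4*e1 + 5*e2)(-2*e1 + 2*e2)
= (-4)*(-2)*e1e1 + (-4)*2*e1e2 + 5*(-2)*e2e1 + 5*2*e2e2
Using e1^2 = e2^2 = 1, e2e1 = -e1e2:
Scalar part s = (-4)*(-2) + 5*2 = 8 + 10 = 18
Bivector part b = (-4)*2 - 5*(-2) = -8 - (-10) = 2
uv = 18 + 2*e12


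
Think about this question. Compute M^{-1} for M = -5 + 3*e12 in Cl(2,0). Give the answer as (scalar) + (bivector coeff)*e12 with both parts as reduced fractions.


M = -5 + 3*e12, where e12^2 = -1.
Since M commutes with its reverse ~M = a - b*e12, M * ~M = a^2 - b^2*e12^2 = a^2 + b^2.
So M^{-1} = ~M / (a^2 + b^2) = (a - b*e12)/(a^2 + b^2).
a^2 + b^2 = 25 + 9 = 34
Scalar part = -5/34 = -5/34
Bivector coeff = -3/34 = -3/34
M^{-1} = -5/34 - 3/34*e12


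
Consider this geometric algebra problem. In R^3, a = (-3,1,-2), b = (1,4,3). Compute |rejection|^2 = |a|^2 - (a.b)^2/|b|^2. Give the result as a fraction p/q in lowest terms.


|a|^2 = (-3)^2 + 1^2 + (-2)^2 = 14
|b|^2 = 1^2 + 4^2 + 3^2 = 26
a . b = (-3)*1 + 1*4 + (-2)*3 = -5
(a.b)^2 = (-5)^2 = 25
|rej|^2 = 14 - 25/26
= (364 - 25)/26
= 339/26
In lowest terms: 339/26
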